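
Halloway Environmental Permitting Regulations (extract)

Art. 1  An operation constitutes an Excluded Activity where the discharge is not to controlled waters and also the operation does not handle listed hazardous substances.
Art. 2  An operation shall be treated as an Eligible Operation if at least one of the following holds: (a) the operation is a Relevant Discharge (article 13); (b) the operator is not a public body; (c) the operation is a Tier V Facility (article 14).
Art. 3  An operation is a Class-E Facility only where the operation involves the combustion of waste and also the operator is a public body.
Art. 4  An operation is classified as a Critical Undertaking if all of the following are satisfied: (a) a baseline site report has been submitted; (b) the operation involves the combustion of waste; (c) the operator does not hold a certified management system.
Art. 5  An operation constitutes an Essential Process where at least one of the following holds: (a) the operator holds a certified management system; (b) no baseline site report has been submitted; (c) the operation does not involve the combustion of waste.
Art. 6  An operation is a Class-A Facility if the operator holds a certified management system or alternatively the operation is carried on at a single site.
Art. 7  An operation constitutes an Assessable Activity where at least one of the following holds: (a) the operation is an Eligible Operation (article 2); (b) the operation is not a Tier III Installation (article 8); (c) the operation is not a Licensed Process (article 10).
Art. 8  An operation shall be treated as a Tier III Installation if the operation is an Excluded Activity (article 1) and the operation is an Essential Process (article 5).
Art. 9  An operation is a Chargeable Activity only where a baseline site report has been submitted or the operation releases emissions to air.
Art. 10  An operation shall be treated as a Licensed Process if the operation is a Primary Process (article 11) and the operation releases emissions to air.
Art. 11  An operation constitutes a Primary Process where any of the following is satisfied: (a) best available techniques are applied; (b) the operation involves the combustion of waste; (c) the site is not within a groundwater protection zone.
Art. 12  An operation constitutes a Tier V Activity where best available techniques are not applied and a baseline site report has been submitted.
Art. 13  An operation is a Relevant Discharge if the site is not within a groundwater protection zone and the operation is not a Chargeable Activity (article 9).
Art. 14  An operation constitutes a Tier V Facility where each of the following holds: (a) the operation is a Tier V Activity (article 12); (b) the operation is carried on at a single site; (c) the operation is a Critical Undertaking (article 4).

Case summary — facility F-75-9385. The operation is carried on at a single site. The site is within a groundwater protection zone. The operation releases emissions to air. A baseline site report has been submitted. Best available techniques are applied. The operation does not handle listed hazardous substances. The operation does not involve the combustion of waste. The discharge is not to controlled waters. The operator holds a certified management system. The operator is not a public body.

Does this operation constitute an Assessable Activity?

article 9 — Chargeable Activity: [a baseline site report has been submitted? yes] OR [the operation releases emissions to air? yes] → satisfied.
article 13 — Relevant Discharge: [the site is not within a groundwater protection zone? no] AND [not a Chargeable Activity (article 9)? no] → not satisfied.
article 12 — Tier V Activity: [best available techniques are not applied? no] AND [a baseline site report has been submitted? yes] → not satisfied.
article 4 — Critical Undertaking: [a baseline site report has been submitted? yes] AND [the operation involves the combustion of waste? no] AND [the operator does not hold a certified management system? no] → not satisfied.
article 14 — Tier V Facility: [Tier V Activity (article 12)? no] AND [the operation is carried on at a single site? yes] AND [Critical Undertaking (article 4)? no] → not satisfied.
article 2 — Eligible Operation: [Relevant Discharge (article 13)? no] OR [the operator is not a public body? yes] OR [Tier V Facility (article 14)? no] → satisfied.
article 1 — Excluded Activity: [the discharge is not to controlled waters? yes] AND [the operation does not handle listed hazardous substances? yes] → satisfied.
article 5 — Essential Process: [the operator holds a certified management system? yes] OR [no baseline site report has been submitted? no] OR [the operation does not involve the combustion of waste? yes] → satisfied.
article 8 — Tier III Installation: [Excluded Activity (article 1)? yes] AND [Essential Process (article 5)? yes] → satisfied.
article 11 — Primary Process: [best available techniques are applied? yes] OR [the operation involves the combustion of waste? no] OR [the site is not within a groundwater protection zone? no] → satisfied.
article 10 — Licensed Process: [Primary Process (article 11)? yes] AND [the operation releases emissions to air? yes] → satisfied.
article 7 — Assessable Activity: [Eligible Operation (article 2)? yes] OR [not a Tier III Installation (article 8)? no] OR [not a Licensed Process (article 10)? no] → satisfied.

Yes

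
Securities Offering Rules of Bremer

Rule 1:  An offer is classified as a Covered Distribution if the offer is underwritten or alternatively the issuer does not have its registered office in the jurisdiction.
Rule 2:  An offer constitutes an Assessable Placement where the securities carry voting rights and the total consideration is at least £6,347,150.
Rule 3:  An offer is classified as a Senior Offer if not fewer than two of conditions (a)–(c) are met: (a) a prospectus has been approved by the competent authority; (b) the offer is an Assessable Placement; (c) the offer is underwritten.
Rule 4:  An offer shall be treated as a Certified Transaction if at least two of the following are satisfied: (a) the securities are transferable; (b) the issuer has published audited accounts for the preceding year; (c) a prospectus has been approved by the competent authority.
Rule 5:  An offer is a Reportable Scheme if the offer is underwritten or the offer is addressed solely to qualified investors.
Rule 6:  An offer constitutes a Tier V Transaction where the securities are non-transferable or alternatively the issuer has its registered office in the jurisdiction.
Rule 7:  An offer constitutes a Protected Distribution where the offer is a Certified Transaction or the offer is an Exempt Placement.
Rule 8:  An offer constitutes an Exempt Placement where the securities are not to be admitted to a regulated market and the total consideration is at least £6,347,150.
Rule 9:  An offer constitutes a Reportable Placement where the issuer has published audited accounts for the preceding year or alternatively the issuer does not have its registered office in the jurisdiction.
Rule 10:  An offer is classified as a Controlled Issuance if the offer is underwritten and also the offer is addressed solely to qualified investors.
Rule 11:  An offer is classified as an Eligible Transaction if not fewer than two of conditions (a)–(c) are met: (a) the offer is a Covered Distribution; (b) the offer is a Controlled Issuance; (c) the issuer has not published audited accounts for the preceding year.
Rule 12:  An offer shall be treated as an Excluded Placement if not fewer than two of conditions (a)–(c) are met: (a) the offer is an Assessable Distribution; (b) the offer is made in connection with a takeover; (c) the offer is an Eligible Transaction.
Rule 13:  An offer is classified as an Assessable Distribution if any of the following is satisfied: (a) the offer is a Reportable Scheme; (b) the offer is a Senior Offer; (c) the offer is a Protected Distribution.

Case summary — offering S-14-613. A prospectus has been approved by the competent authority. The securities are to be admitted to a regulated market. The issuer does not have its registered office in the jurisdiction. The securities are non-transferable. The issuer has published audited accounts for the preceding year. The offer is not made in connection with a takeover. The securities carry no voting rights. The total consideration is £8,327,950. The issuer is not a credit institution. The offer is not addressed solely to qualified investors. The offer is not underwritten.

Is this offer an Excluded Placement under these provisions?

rule 5 — Reportable Scheme: [the offer is underwritten? no] OR [the offer is addressed solely to qualified investors? no] → not satisfied.
rule 2 — Assessable Placement: [the securities carry voting rights? no] AND [total consideration: £8,327,950 ≥ £6,347,150? yes] → not satisfied.
rule 3 — Senior Offer: a prospectus has been approved by the competent authority? yes; Assessable Placement (rule 2)? no; the offer is underwritten? no — 1 of 3 hold (need ≥2) → not satisfied.
rule 4 — Certified Transaction: the securities are transferable? no; the issuer has published audited accounts for the preceding year? yes; a prospectus has been approved by the competent authority? yes — 2 of 3 hold (need ≥2) → satisfied.
rule 8 — Exempt Placement: [the securities are not to be admitted to a regulated market? no] AND [total consideration: £8,327,950 ≥ £6,347,150? yes] → not satisfied.
rule 7 — Protected Distribution: [Certified Transaction (rule 4)? yes] OR [Exempt Placement (rule 8)? no] → satisfied.
rule 13 — Assessable Distribution: [Reportable Scheme (rule 5)? no] OR [Senior Offer (rule 3)? no] OR [Protected Distribution (rule 7)? yes] → satisfied.
rule 1 — Covered Distribution: [the offer is underwritten? no] OR [the issuer does not have its registered office in the jurisdiction? yes] → satisfied.
rule 10 — Controlled Issuance: [the offer is underwritten? no] AND [the offer is addressed solely to qualified investors? no] → not satisfied.
rule 11 — Eligible Transaction: Covered Distribution (rule 1)? yes; Controlled Issuance (rule 10)? no; the issuer has not published audited accounts for the preceding year? no — 1 of 3 hold (need ≥2) → not satisfied.
rule 12 — Excluded Placement: Assessable Distribution (rule 13)? yes; the offer is made in connection with a takeover? no; Eligible Transaction (rule 11)? no — 1 of 3 hold (need ≥2) → not satisfied.

No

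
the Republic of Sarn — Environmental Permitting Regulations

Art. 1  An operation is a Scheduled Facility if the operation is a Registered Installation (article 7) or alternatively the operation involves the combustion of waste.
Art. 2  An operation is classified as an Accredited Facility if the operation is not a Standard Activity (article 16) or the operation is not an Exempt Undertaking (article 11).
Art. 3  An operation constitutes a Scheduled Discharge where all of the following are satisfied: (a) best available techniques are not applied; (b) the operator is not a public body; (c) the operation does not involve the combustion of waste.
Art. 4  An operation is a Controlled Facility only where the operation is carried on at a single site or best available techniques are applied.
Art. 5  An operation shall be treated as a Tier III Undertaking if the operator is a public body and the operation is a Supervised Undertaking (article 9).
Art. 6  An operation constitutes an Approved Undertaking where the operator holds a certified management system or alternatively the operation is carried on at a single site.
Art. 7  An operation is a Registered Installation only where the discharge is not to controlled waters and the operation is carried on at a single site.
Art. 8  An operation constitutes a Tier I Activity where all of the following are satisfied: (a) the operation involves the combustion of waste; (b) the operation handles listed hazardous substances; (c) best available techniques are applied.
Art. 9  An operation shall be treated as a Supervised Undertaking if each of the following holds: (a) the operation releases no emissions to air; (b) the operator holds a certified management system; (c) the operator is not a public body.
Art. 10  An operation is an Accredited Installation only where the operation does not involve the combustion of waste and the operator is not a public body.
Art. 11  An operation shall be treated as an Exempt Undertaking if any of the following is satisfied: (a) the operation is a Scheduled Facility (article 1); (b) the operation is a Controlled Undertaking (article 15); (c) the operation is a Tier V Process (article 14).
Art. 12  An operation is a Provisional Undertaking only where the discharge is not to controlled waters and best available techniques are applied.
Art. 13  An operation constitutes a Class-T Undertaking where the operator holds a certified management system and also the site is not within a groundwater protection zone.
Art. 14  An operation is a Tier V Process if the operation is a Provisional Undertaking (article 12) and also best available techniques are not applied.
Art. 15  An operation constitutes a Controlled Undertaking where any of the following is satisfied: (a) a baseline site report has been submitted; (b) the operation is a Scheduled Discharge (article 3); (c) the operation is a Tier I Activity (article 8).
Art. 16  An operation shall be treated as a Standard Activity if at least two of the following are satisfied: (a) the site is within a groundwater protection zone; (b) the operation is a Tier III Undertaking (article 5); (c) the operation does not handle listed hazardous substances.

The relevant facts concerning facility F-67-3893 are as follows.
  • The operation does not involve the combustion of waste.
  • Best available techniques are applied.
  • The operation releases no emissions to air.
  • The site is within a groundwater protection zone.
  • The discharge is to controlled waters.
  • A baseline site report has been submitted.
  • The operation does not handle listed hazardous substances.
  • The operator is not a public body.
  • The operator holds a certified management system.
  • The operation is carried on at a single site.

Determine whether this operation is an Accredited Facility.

Under article 9: the operation releases no emissions to air? yes; and the operator holds a certified management system? yes; and the operator is not a public body? yes. So the operation is a Supervised Undertaking.
Under article 5: the operator is a public body? no; and Supervised Undertaking (article 9)? yes. So the operation is not a Tier III Undertaking.
Under article 16: the site is within a groundwater protection zone? yes; Tier III Undertaking (article 5)? no; the operation does not handle listed hazardous substances? yes — 2 of 3 hold (need ≥2) → satisfied.
Under article 7: the discharge is not to controlled waters? no; and the operation is carried on at a single site? yes. So the operation is not a Registered Installation.
Under article 1: Registered Installation (article 7)? no; or the operation involves the combustion of waste? no. So the operation is not a Scheduled Facility.
Under article 3: best available techniques are not applied? no; and the operator is not a public body? yes; and the operation does not involve the combustion of waste? yes. So the operation is not a Scheduled Discharge.
Under article 8: the operation involves the combustion of waste? no; and the operation handles listed hazardous substances? no; and best available techniques are applied? yes. So the operation is not a Tier I Activity.
Under article 15: a baseline site report has been submitted? yes; or Scheduled Discharge (article 3)? no; or Tier I Activity (article 8)? no. So the operation is a Controlled Undertaking.
Under article 12: the discharge is not to controlled waters? no; and best available techniques are applied? yes. So the operation is not a Provisional Undertaking.
Under article 14: Provisional Undertaking (article 12)? no; and best available techniques are not applied? no. So the operation is not a Tier V Process.
Under article 11: Scheduled Facility (article 1)? no; or Controlled Undertaking (article 15)? yes; or Tier V Process (article 14)? no. So the operation is an Exempt Undertaking.
Under article 2: not a Standard Activity (article 16)? no; or not an Exempt Undertaking (article 11)? no. So the operation is not an Accredited Facility.

No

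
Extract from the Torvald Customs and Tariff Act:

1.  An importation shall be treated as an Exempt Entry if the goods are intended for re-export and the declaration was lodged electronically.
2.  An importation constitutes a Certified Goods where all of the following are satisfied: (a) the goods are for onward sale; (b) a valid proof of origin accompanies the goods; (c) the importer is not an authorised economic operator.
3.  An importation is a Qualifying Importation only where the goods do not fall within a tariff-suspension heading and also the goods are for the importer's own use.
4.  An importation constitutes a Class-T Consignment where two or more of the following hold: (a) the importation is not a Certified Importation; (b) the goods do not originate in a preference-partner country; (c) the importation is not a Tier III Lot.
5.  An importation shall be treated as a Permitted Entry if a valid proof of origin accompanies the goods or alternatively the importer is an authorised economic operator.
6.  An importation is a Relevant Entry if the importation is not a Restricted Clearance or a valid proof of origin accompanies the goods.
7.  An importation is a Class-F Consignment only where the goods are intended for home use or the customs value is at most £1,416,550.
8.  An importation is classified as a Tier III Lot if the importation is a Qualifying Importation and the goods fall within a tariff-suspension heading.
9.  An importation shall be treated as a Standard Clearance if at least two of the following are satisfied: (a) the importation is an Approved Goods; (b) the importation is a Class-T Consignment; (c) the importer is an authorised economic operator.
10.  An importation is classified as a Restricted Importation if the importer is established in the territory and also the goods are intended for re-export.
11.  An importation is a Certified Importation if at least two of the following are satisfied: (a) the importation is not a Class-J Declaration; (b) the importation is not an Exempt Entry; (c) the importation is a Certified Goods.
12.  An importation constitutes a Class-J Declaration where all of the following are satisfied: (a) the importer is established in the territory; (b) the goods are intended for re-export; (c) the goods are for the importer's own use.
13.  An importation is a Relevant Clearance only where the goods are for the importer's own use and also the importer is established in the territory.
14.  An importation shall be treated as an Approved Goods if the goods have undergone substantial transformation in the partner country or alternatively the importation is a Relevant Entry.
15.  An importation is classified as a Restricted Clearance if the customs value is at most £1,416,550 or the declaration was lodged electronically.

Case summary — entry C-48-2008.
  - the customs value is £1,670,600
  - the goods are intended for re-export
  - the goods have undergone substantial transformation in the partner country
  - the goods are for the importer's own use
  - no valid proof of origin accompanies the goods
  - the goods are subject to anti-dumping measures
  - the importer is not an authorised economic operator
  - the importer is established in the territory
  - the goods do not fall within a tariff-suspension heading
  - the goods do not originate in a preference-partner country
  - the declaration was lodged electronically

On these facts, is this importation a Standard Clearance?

Yes

paragraph 15 — Restricted Clearance: [customs value: £1,670,600 ≤ £1,416,550? no] OR [the declaration was lodged electronically? yes] → satisfied.
paragraph 6 — Relevant Entry: [not a Restricted Clearance (paragraph 15)? no] OR [a valid proof of origin accompanies the goods? no] → not satisfied.
paragraph 14 — Approved Goods: [the goods have undergone substantial transformation in the partner country? yes] OR [Relevant Entry (paragraph 6)? no] → satisfied.
paragraph 12 — Class-J Declaration: [the importer is established in the territory? yes] AND [the goods are intended for re-export? yes] AND [the goods are for the importer's own use? yes] → satisfied.
paragraph 1 — Exempt Entry: [the goods are intended for re-export? yes] AND [the declaration was lodged electronically? yes] → satisfied.
paragraph 2 — Certified Goods: [the goods are for onward sale? no] AND [a valid proof of origin accompanies the goods? no] AND [the importer is not an authorised economic operator? yes] → not satisfied.
paragraph 11 — Certified Importation: not a Class-J Declaration (paragraph 12)? no; not an Exempt Entry (paragraph 1)? no; Certified Goods (paragraph 2)? no — 0 of 3 hold (need ≥2) → not satisfied.
paragraph 3 — Qualifying Importation: [the goods do not fall within a tariff-suspension heading? yes] AND [the goods are for the importer's own use? yes] → satisfied.
paragraph 8 — Tier III Lot: [Qualifying Importation (paragraph 3)? yes] AND [the goods fall within a tariff-suspension heading? no] → not satisfied.
paragraph 4 — Class-T Consignment: not a Certified Importation (paragraph 11)? yes; the goods do not originate in a preference-partner country? yes; not a Tier III Lot (paragraph 8)? yes — 3 of 3 hold (need ≥2) → satisfied.
paragraph 9 — Standard Clearance: Approved Goods (paragraph 14)? yes; Class-T Consignment (paragraph 4)? yes; the importer is an authorised economic operator? no — 2 of 3 hold (need ≥2) → satisfied.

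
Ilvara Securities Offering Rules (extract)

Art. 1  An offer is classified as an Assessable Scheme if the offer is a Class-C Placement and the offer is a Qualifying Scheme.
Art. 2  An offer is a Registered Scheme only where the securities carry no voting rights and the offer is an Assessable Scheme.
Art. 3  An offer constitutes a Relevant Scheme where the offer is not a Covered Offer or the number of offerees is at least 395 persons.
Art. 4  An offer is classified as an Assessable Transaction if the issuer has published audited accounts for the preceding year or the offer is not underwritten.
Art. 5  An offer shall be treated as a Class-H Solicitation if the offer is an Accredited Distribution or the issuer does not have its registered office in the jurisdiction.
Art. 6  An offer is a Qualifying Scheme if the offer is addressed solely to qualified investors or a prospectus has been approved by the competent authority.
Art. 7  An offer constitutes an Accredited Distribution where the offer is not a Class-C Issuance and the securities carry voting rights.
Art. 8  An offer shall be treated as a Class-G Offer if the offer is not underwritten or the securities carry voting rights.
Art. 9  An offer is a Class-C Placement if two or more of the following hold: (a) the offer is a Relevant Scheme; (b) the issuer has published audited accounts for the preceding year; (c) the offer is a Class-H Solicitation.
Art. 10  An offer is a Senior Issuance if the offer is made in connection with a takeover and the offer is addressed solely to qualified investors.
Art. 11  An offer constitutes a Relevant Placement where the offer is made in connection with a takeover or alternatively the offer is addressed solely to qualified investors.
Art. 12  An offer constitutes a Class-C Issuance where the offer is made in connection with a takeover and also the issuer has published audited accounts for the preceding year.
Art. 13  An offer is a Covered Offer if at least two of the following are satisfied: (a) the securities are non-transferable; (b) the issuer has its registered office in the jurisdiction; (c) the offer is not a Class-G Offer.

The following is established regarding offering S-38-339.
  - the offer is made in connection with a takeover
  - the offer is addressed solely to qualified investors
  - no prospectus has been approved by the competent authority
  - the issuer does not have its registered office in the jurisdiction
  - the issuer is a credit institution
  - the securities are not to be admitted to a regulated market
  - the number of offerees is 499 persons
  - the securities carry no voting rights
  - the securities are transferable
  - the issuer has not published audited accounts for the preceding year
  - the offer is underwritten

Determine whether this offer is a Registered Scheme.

Yes

Under article 8: the offer is not underwritten? no; or the securities carry voting rights? no. So the offer is not a Class-G Offer.
Under article 13: the securities are non-transferable? no; the issuer has its registered office in the jurisdiction? no; not a Class-G Offer (article 8)? yes — 1 of 3 hold (need ≥2) → not satisfied.
Under article 3: not a Covered Offer (article 13)? yes; or number of offerees: 499 persons ≥ 395 persons? yes. So the offer is a Relevant Scheme.
Under article 12: the offer is made in connection with a takeover? yes; and the issuer has published audited accounts for the preceding year? no. So the offer is not a Class-C Issuance.
Under article 7: not a Class-C Issuance (article 12)? yes; and the securities carry voting rights? no. So the offer is not an Accredited Distribution.
Under article 5: Accredited Distribution (article 7)? no; or the issuer does not have its registered office in the jurisdiction? yes. So the offer is a Class-H Solicitation.
Under article 9: Relevant Scheme (article 3)? yes; the issuer has published audited accounts for the preceding year? no; Class-H Solicitation (article 5)? yes — 2 of 3 hold (need ≥2) → satisfied.
Under article 6: the offer is addressed solely to qualified investors? yes; or a prospectus has been approved by the competent authority? no. So the offer is a Qualifying Scheme.
Under article 1: Class-C Placement (article 9)? yes; and Qualifying Scheme (article 6)? yes. So the offer is an Assessable Scheme.
Under article 2: the securities carry no voting rights? yes; and Assessable Scheme (article 1)? yes. So the offer is a Registered Scheme.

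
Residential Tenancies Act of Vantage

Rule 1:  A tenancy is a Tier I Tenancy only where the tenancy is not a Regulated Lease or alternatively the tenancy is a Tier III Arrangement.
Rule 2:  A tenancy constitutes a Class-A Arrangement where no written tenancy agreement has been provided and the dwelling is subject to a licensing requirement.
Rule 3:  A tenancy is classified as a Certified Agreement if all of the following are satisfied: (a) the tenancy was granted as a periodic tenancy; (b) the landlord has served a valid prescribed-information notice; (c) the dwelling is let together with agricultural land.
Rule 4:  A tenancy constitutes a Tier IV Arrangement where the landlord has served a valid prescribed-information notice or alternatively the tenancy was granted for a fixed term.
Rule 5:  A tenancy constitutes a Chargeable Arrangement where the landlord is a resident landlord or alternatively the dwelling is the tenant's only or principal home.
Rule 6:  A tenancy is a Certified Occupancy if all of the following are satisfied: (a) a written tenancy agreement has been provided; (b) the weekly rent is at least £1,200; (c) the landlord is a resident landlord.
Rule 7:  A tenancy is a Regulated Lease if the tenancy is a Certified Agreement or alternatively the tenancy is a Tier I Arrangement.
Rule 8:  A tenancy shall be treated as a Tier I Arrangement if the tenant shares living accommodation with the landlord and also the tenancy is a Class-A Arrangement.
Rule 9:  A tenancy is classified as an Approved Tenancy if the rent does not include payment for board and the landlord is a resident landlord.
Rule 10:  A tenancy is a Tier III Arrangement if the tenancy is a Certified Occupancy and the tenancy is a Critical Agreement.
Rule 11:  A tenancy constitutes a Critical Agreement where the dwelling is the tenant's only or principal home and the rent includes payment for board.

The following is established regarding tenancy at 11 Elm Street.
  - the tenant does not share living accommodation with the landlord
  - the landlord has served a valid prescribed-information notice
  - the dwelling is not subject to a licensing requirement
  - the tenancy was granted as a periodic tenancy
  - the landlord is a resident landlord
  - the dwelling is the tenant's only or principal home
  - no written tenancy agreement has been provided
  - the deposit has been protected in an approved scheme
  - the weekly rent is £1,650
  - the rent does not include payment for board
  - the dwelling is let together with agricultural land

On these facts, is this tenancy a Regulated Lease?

rule 3 — Certified Agreement: [the tenancy was granted as a periodic tenancy? yes] AND [the landlord has served a valid prescribed-information notice? yes] AND [the dwelling is let together with agricultural land? yes] → satisfied.
rule 2 — Class-A Arrangement: [no written tenancy agreement has been provided? yes] AND [the dwelling is subject to a licensing requirement? no] → not satisfied.
rule 8 — Tier I Arrangement: [the tenant shares living accommodation with the landlord? no] AND [Class-A Arrangement (rule 2)? no] → not satisfied.
rule 7 — Regulated Lease: [Certified Agreement (rule 3)? yes] OR [Tier I Arrangement (rule 8)? no] → satisfied.

Yes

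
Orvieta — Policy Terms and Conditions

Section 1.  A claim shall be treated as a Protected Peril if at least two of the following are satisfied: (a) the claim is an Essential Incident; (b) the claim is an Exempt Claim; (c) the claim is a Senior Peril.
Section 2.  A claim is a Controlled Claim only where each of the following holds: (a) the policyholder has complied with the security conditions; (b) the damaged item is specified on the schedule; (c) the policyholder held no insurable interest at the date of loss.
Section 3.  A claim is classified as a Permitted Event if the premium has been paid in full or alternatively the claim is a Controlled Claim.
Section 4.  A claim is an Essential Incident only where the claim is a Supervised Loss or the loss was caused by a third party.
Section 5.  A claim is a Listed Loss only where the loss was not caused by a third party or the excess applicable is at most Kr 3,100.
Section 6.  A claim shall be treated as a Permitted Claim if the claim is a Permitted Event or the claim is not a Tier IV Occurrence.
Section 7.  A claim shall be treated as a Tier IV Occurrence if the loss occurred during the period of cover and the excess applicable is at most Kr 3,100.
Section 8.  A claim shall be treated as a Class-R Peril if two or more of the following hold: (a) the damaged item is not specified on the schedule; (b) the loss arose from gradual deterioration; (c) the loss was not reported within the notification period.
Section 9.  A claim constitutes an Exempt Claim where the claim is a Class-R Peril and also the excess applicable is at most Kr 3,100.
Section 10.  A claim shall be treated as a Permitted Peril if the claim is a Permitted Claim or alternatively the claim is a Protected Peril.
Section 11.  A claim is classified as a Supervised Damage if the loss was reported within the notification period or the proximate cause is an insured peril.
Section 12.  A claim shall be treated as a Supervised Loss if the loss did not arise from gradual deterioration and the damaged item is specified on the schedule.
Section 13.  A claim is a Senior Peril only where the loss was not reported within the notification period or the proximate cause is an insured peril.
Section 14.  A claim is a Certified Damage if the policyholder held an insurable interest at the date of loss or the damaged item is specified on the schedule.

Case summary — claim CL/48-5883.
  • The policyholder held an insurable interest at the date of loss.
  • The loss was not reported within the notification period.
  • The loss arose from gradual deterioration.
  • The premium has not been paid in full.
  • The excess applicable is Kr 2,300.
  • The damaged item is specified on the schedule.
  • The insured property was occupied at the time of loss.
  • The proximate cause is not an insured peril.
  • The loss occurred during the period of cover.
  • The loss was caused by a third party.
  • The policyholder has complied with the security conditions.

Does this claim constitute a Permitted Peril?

Yes

section 2 — Controlled Claim: [the policyholder has complied with the security conditions? yes] AND [the damaged item is specified on the schedule? yes] AND [the policyholder held no insurable interest at the date of loss? no] → not satisfied.
section 3 — Permitted Event: [the premium has been paid in full? no] OR [Controlled Claim (section 2)? no] → not satisfied.
section 7 — Tier IV Occurrence: [the loss occurred during the period of cover? yes] AND [excess applicable: Kr 2,300 ≤ Kr 3,100? yes] → satisfied.
section 6 — Permitted Claim: [Permitted Event (section 3)? no] OR [not a Tier IV Occurrence (section 7)? no] → not satisfied.
section 12 — Supervised Loss: [the loss did not arise from gradual deterioration? no] AND [the damaged item is specified on the schedule? yes] → not satisfied.
section 4 — Essential Incident: [Supervised Loss (section 12)? no] OR [the loss was caused by a third party? yes] → satisfied.
section 8 — Class-R Peril: the damaged item is not specified on the schedule? no; the loss arose from gradual deterioration? yes; the loss was not reported within the notification period? yes — 2 of 3 hold (need ≥2) → satisfied.
section 9 — Exempt Claim: [Class-R Peril (section 8)? yes] AND [excess applicable: Kr 2,300 ≤ Kr 3,100? yes] → satisfied.
section 13 — Senior Peril: [the loss was not reported within the notification period? yes] OR [the proximate cause is an insured peril? no] → satisfied.
section 1 — Protected Peril: Essential Incident (section 4)? yes; Exempt Claim (section 9)? yes; Senior Peril (section 13)? yes — 3 of 3 hold (need ≥2) → satisfied.
section 10 — Permitted Peril: [Permitted Claim (section 6)? no] OR [Protected Peril (section 1)? yes] → satisfied.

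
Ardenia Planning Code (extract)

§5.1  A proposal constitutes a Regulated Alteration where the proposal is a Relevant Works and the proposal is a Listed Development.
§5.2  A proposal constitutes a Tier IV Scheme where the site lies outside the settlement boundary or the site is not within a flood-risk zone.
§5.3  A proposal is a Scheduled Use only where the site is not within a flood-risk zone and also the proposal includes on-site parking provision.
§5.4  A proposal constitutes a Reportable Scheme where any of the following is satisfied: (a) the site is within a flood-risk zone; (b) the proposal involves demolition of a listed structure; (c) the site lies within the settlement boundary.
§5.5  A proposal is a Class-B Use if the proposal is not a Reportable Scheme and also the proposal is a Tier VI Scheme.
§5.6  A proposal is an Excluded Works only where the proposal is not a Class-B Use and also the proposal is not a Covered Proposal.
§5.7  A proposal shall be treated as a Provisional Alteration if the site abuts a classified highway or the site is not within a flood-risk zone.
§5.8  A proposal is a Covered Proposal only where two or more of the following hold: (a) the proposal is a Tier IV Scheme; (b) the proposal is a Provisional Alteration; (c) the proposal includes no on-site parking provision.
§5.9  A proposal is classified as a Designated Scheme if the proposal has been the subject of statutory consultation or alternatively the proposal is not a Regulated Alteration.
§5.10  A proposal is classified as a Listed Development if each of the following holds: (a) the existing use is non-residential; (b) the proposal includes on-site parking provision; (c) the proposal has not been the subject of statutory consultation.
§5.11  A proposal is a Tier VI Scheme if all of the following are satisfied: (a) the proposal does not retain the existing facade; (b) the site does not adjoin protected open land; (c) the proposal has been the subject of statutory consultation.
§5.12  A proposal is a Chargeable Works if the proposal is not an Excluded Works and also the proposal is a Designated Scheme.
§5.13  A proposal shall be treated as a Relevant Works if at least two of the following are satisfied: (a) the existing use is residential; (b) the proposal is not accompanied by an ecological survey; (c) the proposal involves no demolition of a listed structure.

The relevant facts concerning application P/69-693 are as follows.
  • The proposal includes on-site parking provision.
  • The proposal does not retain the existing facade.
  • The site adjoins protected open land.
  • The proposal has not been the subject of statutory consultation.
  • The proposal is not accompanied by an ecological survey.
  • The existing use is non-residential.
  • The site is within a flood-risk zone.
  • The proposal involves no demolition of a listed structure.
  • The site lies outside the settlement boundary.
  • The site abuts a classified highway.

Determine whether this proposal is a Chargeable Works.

§5.4 — Reportable Scheme: [the site is within a flood-risk zone? yes] OR [the proposal involves demolition of a listed structure? no] OR [the site lies within the settlement boundary? no] → satisfied.
§5.11 — Tier VI Scheme: [the proposal does not retain the existing facade? yes] AND [the site does not adjoin protected open land? no] AND [the proposal has been the subject of statutory consultation? no] → not satisfied.
§5.5 — Class-B Use: [not a Reportable Scheme (§5.4)? no] AND [Tier VI Scheme (§5.11)? no] → not satisfied.
§5.2 — Tier IV Scheme: [the site lies outside the settlement boundary? yes] OR [the site is not within a flood-risk zone? no] → satisfied.
§5.7 — Provisional Alteration: [the site abuts a classified highway? yes] OR [the site is not within a flood-risk zone? no] → satisfied.
§5.8 — Covered Proposal: Tier IV Scheme (§5.2)? yes; Provisional Alteration (§5.7)? yes; the proposal includes no on-site parking provision? no — 2 of 3 hold (need ≥2) → satisfied.
§5.6 — Excluded Works: [not a Class-B Use (§5.5)? yes] AND [not a Covered Proposal (§5.8)? no] → not satisfied.
§5.13 — Relevant Works: the existing use is residential? no; the proposal is not accompanied by an ecological survey? yes; the proposal involves no demolition of a listed structure? yes — 2 of 3 hold (need ≥2) → satisfied.
§5.10 — Listed Development: [the existing use is non-residential? yes] AND [the proposal includes on-site parking provision? yes] AND [the proposal has not been the subject of statutory consultation? yes] → satisfied.
§5.1 — Regulated Alteration: [Relevant Works (§5.13)? yes] AND [Listed Development (§5.10)? yes] → satisfied.
§5.9 — Designated Scheme: [the proposal has been the subject of statutory consultation? no] OR [not a Regulated Alteration (§5.1)? no] → not satisfied.
§5.12 — Chargeable Works: [not an Excluded Works (§5.6)? yes] AND [Designated Scheme (§5.9)? no] → not satisfied.

No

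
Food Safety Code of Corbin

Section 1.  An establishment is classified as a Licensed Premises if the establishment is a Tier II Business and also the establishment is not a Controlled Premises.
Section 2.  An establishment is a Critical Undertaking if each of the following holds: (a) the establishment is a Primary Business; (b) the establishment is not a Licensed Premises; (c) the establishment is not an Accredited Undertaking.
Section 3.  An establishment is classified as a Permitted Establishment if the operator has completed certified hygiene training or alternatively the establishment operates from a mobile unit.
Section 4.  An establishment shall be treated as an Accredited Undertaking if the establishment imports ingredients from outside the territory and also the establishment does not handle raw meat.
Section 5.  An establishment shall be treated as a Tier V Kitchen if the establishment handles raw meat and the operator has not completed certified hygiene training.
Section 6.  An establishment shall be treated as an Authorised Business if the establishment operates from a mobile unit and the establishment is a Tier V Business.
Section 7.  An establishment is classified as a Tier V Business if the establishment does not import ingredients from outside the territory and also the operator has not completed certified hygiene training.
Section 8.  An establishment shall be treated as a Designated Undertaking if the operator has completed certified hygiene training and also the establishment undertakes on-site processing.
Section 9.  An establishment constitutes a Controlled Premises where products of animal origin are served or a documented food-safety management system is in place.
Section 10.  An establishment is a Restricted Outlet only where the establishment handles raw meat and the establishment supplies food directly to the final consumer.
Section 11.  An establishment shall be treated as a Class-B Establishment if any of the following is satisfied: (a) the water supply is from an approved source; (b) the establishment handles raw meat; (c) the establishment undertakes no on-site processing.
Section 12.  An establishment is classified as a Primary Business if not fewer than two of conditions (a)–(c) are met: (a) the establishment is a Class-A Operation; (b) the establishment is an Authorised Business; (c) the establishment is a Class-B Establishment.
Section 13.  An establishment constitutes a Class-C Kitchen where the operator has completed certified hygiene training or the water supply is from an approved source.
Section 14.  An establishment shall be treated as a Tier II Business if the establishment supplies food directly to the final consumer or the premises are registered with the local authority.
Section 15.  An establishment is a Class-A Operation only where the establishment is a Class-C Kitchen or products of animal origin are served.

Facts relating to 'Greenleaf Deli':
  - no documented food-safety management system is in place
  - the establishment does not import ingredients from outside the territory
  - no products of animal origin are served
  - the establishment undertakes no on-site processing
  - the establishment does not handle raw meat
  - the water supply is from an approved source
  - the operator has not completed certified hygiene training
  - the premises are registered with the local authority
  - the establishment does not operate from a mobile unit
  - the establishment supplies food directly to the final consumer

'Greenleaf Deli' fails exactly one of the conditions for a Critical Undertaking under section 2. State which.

Under section 13: the operator has completed certified hygiene training? no; or the water supply is from an approved source? yes. So the establishment is a Class-C Kitchen.
Under section 15: Class-C Kitchen (section 13)? yes; or products of animal origin are served? no. So the establishment is a Class-A Operation.
Under section 7: the establishment does not import ingredients from outside the territory? yes; and the operator has not completed certified hygiene training? yes. So the establishment is a Tier V Business.
Under section 6: the establishment operates from a mobile unit? no; and Tier V Business (section 7)? yes. So the establishment is not an Authorised Business.
Under section 11: the water supply is from an approved source? yes; or the establishment handles raw meat? no; or the establishment undertakes no on-site processing? yes. So the establishment is a Class-B Establishment.
Under section 12: Class-A Operation (section 15)? yes; Authorised Business (section 6)? no; Class-B Establishment (section 11)? yes — 2 of 3 hold (need ≥2) → satisfied.
Under section 14: the establishment supplies food directly to the final consumer? yes; or the premises are registered with the local authority? yes. So the establishment is a Tier II Business.
Under section 9: products of animal origin are served? no; or a documented food-safety management system is in place? no. So the establishment is not a Controlled Premises.
Under section 1: Tier II Business (section 14)? yes; and not a Controlled Premises (section 9)? yes. So the establishment is a Licensed Premises.
Under section 4: the establishment imports ingredients from outside the territory? no; and the establishment does not handle raw meat? yes. So the establishment is not an Accredited Undertaking.
Under section 2: Primary Business (section 12)? yes; and not a Licensed Premises (section 1)? no; and not an Accredited Undertaking (section 4)? yes. So the establishment is not a Critical Undertaking.

Licensed Premises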